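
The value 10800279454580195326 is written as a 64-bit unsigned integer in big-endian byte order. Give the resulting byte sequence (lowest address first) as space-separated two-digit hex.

95 E2 4C F1 0D 33 BF FE

10800279454580195326 in hexadecimal, padded to 64 bits, is 0x95E24CF10D33BFFE.
Split into bytes (most-significant first): 95 E2 4C F1 0D 33 BF FE.
Big-endian: lowest address holds the most-significant byte.
So the memory order matches the most-significant-first order: 95 E2 4C F1 0D 33 BF FE.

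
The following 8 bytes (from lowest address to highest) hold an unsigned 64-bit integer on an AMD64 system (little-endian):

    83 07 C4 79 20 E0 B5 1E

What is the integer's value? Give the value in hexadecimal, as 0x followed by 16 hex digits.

0x1EB5E02079C40783

Little-endian: lowest address holds the least-significant byte.
Reassemble most-significant byte first: 1E B5 E0 20 79 C4 07 83 → 0x1EB5E02079C40783.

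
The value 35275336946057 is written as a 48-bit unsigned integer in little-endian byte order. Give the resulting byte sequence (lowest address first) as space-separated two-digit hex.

89 91 ED 2D 15 20

35275336946057 in hexadecimal, padded to 48 bits, is 0x20152DED9189.
Split into bytes (most-significant first): 20 15 2D ED 91 89.
Little-endian stores the least-significant byte at the lowest address.
So at ascending addresses the bytes are 89 91 ED 2D 15 20.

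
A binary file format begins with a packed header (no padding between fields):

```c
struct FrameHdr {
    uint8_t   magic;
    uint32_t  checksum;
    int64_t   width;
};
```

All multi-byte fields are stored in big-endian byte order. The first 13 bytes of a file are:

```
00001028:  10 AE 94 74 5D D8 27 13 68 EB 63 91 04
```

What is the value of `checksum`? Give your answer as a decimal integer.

`checksum` follows `magic` (1 byte), so it starts at byte offset 1 and occupies 4 bytes.
Bytes at offsets 1..4: AE 94 74 5D.
Big-endian stores the most-significant byte at the lowest address.
The bytes are already most-significant first: 0xAE94745D.
0xAE94745D = 2928964701.

2928964701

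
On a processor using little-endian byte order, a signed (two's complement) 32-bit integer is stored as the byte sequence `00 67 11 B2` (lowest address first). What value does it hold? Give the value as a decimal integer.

In little-endian order the low byte comes first in memory.
Reassemble most-significant byte first: B2 11 67 00 → 0xB2116700.
Top bit is set, so as a signed 32-bit value this is 0xB2116700 − 2^32 = -1307482368.

-1307482368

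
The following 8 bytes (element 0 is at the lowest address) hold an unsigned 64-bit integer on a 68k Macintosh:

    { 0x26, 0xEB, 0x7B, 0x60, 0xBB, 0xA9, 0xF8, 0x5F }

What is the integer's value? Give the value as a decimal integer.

Big-endian: lowest address holds the most-significant byte.
The bytes are already most-significant first: 0x26EB7B60BBA9F85F.
0x26EB7B60BBA9F85F = 2804470848363821151.

2804470848363821151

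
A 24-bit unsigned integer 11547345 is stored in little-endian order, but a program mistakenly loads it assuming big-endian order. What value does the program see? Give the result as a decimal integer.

11547345 in 24-bit hexadecimal is 0xB032D1.
Stored little-endian, the bytes at ascending addresses are D1 32 B0.
Read back as big-endian, the last byte is least significant, giving 0xD132B0.
0xD132B0 = 13710000.

13710000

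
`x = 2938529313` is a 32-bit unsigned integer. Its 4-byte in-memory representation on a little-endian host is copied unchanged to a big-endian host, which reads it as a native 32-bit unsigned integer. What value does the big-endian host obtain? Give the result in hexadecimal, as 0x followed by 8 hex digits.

2938529313 in 32-bit hexadecimal is 0xAF266621.
Stored little-endian, the bytes at ascending addresses are 21 66 26 AF.
Read back as big-endian, the last byte is least significant, giving 0x216626AF.

0x216626AF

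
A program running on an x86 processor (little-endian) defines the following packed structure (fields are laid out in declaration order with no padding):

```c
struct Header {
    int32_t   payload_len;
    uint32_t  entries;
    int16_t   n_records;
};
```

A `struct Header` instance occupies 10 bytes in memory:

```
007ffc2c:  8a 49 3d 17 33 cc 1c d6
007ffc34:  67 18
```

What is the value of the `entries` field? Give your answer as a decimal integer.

`entries` follows `payload_len` (4 bytes), so it starts at byte offset 4 and occupies 4 bytes.
Bytes at offsets 4..7: 33 CC 1C D6.
In little-endian order the low byte comes first in memory.
Reassemble most-significant byte first: D6 1C CC 33 → 0xD61CCC33.
0xD61CCC33 = 3592211507.

3592211507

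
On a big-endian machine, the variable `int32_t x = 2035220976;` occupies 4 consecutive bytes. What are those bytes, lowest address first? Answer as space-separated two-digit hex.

2035220976 in hexadecimal, padded to 32 bits, is 0x794F01F0.
Split into bytes (most-significant first): 79 4F 01 F0.
Big-endian: lowest address holds the most-significant byte.
So the memory order matches the most-significant-first order: 79 4F 01 F0.

79 4F 01 F0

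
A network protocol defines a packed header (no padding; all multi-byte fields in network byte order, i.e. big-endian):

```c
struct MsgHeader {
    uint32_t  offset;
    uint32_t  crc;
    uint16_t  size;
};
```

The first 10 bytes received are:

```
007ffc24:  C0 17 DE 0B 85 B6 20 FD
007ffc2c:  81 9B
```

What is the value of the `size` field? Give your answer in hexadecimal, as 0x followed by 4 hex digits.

`size` follows `offset` (4 B), `crc` (4 B), so it starts at offset 4 + 4 = 8 and occupies 2 bytes.
Bytes at offsets 8..9: 81 9B.
In big-endian order the high byte comes first in memory.
The bytes are already most-significant first: 0x819B.

0x819B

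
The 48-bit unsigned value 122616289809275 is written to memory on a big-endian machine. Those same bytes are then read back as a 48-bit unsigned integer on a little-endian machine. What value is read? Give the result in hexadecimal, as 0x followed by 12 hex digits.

0x7BD365D4846F

122616289809275 in 48-bit hexadecimal is 0x6F84D465D37B.
Stored big-endian, the bytes at ascending addresses are 6F 84 D4 65 D3 7B.
Read back as little-endian, the first byte is least significant, giving 0x7BD365D4846F.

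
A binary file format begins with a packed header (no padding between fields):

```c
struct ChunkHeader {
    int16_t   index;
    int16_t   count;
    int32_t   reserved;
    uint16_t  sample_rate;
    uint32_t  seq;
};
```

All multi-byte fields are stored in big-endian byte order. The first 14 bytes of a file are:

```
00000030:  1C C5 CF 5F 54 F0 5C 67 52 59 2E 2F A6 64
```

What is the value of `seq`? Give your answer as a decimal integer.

`seq` follows `index` (2 B), `count` (2 B), `reserved` (4 B), `sample_rate` (2 B), so it starts at offset 2 + 2 + 4 + 2 = 10 and occupies 4 bytes.
Bytes at offsets 10..13: 2E 2F A6 64.
Big-endian: lowest address holds the most-significant byte.
The bytes are already most-significant first: 0x2E2FA664.
0x2E2FA664 = 774874724.

774874724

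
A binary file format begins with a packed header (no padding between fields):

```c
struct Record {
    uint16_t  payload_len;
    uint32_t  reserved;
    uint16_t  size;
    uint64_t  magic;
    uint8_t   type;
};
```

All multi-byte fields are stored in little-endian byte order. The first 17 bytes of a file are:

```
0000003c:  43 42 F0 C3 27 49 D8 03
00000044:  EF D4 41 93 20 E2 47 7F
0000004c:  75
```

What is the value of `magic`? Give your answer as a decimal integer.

`magic` follows `payload_len` (2 B), `reserved` (4 B), `size` (2 B), so it starts at offset 2 + 4 + 2 = 8 and occupies 8 bytes.
Bytes at offsets 8..15: EF D4 41 93 20 E2 47 7F.
Little-endian stores the least-significant byte at the lowest address.
Reassemble most-significant byte first: 7F 47 E2 20 93 41 D4 EF → 0x7F47E2209341D4EF.
0x7F47E2209341D4EF = 9171547795700700399.

9171547795700700399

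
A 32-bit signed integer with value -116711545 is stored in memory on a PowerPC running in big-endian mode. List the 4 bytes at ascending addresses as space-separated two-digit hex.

Two's complement of -116711545 in 32 bits: 116711545 = 0x06F4E079; invert → 0xF90B1F86; add 1 → 0xF90B1F87.
Split into bytes (most-significant first): F9 0B 1F 87.
Big-endian: lowest address holds the most-significant byte.
So the memory order matches the most-significant-first order: F9 0B 1F 87.

F9 0B 1F 87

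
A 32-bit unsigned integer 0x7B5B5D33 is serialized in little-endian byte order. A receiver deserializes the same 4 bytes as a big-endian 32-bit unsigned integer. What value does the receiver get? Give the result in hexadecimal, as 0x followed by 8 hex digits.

Stored little-endian, the bytes at ascending addresses are 33 5D 5B 7B.
Read back as big-endian, the last byte is least significant, giving 0x335D5B7B.

0x335D5B7B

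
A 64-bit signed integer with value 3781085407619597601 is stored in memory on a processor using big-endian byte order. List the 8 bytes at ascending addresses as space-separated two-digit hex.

3781085407619597601 in hexadecimal, padded to 64 bits, is 0x34791D252A944521.
Split into bytes (most-significant first): 34 79 1D 25 2A 94 45 21.
Big-endian: lowest address holds the most-significant byte.
So the memory order matches the most-significant-first order: 34 79 1D 25 2A 94 45 21.

34 79 1D 25 2A 94 45 21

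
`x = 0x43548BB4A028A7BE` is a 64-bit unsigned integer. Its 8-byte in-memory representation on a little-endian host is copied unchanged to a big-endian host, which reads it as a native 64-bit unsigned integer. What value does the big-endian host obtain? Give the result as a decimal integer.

Stored little-endian, the bytes at ascending addresses are BE A7 28 A0 B4 8B 54 43.
Read back as big-endian, the last byte is least significant, giving 0xBEA728A0B48B5443.
0xBEA728A0B48B5443 = 13737993859005895747.

13737993859005895747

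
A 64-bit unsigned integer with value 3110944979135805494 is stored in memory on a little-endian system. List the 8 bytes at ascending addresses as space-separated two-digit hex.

3110944979135805494 in hexadecimal, padded to 64 bits, is 0x2B2C4BF9DD2CB836.
Split into bytes (most-significant first): 2B 2C 4B F9 DD 2C B8 36.
In little-endian order the low byte comes first in memory.
So at ascending addresses the bytes are 36 B8 2C DD F9 4B 2C 2B.

36 B8 2C DD F9 4B 2C 2B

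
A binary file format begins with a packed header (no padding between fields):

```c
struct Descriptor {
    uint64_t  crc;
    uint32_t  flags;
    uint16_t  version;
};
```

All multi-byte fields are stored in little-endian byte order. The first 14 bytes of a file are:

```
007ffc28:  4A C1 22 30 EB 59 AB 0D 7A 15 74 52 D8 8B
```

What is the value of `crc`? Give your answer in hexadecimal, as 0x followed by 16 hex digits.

`crc` is the first field, at byte offset 0, occupying 8 bytes.
Bytes at offsets 0..7: 4A C1 22 30 EB 59 AB 0D.
Little-endian: lowest address holds the least-significant byte.
Reassemble most-significant byte first: 0D AB 59 EB 30 22 C1 4A → 0x0DAB59EB3022C14A.

0x0DAB59EB3022C14A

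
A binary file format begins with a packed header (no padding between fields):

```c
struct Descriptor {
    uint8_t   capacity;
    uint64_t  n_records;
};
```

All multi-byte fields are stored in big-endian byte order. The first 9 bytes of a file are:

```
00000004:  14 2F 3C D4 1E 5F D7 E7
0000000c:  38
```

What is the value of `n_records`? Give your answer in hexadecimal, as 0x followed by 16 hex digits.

`n_records` follows `capacity` (1 byte), so it starts at byte offset 1 and occupies 8 bytes.
Bytes at offsets 1..8: 2F 3C D4 1E 5F D7 E7 38.
In big-endian order the high byte comes first in memory.
The bytes are already most-significant first: 0x2F3CD41E5FD7E738.

0x2F3CD41E5FD7E738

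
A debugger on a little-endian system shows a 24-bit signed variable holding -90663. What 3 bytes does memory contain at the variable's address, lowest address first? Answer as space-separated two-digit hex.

Two's complement of -90663 in 24 bits: 90663 = 0x016227; invert → 0xFE9DD8; add 1 → 0xFE9DD9.
Split into bytes (most-significant first): FE 9D D9.
In little-endian order the low byte comes first in memory.
So at ascending addresses the bytes are D9 9D FE.

D9 9D FE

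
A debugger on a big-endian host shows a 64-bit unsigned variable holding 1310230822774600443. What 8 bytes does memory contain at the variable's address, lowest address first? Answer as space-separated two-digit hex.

1310230822774600443 in hexadecimal, padded to 64 bits, is 0x122EDFFDCD3F72FB.
Split into bytes (most-significant first): 12 2E DF FD CD 3F 72 FB.
In big-endian order the high byte comes first in memory.
So the memory order matches the most-significant-first order: 12 2E DF FD CD 3F 72 FB.

12 2E DF FD CD 3F 72 FB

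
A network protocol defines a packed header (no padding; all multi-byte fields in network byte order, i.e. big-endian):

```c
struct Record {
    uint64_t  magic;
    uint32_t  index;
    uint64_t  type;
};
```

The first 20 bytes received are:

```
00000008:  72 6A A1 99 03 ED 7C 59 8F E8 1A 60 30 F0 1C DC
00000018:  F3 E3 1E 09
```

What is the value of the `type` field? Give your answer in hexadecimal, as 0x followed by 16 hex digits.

`type` follows `magic` (8 B), `index` (4 B), so it starts at offset 8 + 4 = 12 and occupies 8 bytes.
Bytes at offsets 12..19: 30 F0 1C DC F3 E3 1E 09.
Big-endian: lowest address holds the most-significant byte.
The bytes are already most-significant first: 0x30F01CDCF3E31E09.

0x30F01CDCF3E31E09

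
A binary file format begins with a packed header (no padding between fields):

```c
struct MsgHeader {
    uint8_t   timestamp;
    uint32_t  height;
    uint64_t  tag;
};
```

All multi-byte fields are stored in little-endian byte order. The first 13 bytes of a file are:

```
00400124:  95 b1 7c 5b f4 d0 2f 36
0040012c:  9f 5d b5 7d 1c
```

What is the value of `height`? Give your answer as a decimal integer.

4099636401

`height` follows `timestamp` (1 byte), so it starts at byte offset 1 and occupies 4 bytes.
Bytes at offsets 1..4: B1 7C 5B F4.
In little-endian order the low byte comes first in memory.
Reassemble most-significant byte first: F4 5B 7C B1 → 0xF45B7CB1.
0xF45B7CB1 = 4099636401.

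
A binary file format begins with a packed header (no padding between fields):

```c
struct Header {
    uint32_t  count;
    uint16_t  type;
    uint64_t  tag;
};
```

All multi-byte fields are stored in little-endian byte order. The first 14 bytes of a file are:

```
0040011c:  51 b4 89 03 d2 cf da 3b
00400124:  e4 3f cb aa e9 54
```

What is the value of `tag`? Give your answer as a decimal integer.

6118609358686534618

`tag` follows `count` (4 B), `type` (2 B), so it starts at offset 4 + 2 = 6 and occupies 8 bytes.
Bytes at offsets 6..13: DA 3B E4 3F CB AA E9 54.
In little-endian order the low byte comes first in memory.
Reassemble most-significant byte first: 54 E9 AA CB 3F E4 3B DA → 0x54E9AACB3FE43BDA.
0x54E9AACB3FE43BDA = 6118609358686534618.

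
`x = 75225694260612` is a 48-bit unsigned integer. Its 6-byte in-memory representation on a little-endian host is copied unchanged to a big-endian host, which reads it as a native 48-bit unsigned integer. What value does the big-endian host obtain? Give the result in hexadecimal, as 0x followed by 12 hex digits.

0x84CDC8D86A44

75225694260612 in 48-bit hexadecimal is 0x446AD8C8CD84.
Stored little-endian, the bytes at ascending addresses are 84 CD C8 D8 6A 44.
Read back as big-endian, the last byte is least significant, giving 0x84CDC8D86A44.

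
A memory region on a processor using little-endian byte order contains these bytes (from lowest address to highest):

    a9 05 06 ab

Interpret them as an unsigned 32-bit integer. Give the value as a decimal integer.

2869298601

Little-endian: lowest address holds the least-significant byte.
Reassemble most-significant byte first: AB 06 05 A9 → 0xAB0605A9.
0xAB0605A9 = 2869298601.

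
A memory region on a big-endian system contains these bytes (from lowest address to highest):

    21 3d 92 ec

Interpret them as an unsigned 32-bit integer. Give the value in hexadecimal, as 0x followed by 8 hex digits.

Big-endian stores the most-significant byte at the lowest address.
The bytes are already most-significant first: 0x213D92EC.

0x213D92EC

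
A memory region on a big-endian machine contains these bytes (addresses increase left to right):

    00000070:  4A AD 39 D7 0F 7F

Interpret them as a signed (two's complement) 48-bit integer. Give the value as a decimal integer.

82107860193151

Big-endian: lowest address holds the most-significant byte.
The bytes are already most-significant first: 0x4AAD39D70F7F.
0x4AAD39D70F7F = 82107860193151.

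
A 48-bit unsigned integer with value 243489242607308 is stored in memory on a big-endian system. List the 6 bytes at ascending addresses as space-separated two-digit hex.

243489242607308 in hexadecimal, padded to 48 bits, is 0xDD73C1CFEECC.
Split into bytes (most-significant first): DD 73 C1 CF EE CC.
Big-endian: lowest address holds the most-significant byte.
So the memory order matches the most-significant-first order: DD 73 C1 CF EE CC.

DD 73 C1 CF EE CC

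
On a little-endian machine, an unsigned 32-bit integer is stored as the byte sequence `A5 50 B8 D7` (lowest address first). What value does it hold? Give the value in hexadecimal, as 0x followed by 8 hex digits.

0xD7B850A5

In little-endian order the low byte comes first in memory.
Reassemble most-significant byte first: D7 B8 50 A5 → 0xD7B850A5.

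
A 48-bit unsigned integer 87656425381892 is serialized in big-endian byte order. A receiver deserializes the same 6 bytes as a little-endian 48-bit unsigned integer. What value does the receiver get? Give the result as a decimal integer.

5360523589967

87656425381892 in 48-bit hexadecimal is 0x4FB91A18E004.
Stored big-endian, the bytes at ascending addresses are 4F B9 1A 18 E0 04.
Read back as little-endian, the first byte is least significant, giving 0x04E0181AB94F.
0x04E0181AB94F = 5360523589967.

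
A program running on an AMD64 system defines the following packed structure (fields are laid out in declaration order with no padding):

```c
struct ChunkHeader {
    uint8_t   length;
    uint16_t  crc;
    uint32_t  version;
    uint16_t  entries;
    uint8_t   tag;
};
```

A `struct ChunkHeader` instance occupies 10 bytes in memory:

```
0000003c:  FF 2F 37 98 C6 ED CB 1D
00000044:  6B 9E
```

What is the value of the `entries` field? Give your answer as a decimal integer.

27421

`entries` follows `length` (1 B), `crc` (2 B), `version` (4 B), so it starts at offset 1 + 2 + 4 = 7 and occupies 2 bytes.
Bytes at offsets 7..8: 1D 6B.
Little-endian: lowest address holds the least-significant byte.
Reassemble most-significant byte first: 6B 1D → 0x6B1D.
0x6B1D = 27421.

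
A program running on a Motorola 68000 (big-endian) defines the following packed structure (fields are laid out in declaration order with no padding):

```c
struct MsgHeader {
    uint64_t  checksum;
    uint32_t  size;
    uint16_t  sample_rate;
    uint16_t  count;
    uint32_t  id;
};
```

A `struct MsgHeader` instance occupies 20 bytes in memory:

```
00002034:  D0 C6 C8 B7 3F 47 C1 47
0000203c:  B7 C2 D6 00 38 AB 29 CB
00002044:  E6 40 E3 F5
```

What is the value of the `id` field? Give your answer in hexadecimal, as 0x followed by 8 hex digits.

0xE640E3F5

`id` follows `checksum` (8 B), `size` (4 B), `sample_rate` (2 B), `count` (2 B), so it starts at offset 8 + 4 + 2 + 2 = 16 and occupies 4 bytes.
Bytes at offsets 16..19: E6 40 E3 F5.
Big-endian stores the most-significant byte at the lowest address.
The bytes are already most-significant first: 0xE640E3F5.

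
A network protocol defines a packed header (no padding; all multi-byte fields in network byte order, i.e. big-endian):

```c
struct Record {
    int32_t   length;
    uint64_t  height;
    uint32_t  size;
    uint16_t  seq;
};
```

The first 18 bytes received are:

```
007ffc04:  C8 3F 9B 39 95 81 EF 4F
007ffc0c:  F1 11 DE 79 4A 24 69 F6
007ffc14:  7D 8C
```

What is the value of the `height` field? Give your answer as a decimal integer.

10773154910272872057

`height` follows `length` (4 bytes), so it starts at byte offset 4 and occupies 8 bytes.
Bytes at offsets 4..11: 95 81 EF 4F F1 11 DE 79.
Big-endian: lowest address holds the most-significant byte.
The bytes are already most-significant first: 0x9581EF4FF111DE79.
0x9581EF4FF111DE79 = 10773154910272872057.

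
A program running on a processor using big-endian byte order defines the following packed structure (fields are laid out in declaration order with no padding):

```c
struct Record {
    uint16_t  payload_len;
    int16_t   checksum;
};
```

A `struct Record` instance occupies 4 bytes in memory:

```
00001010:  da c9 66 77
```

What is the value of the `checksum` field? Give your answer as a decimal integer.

26231

`checksum` follows `payload_len` (2 bytes), so it starts at byte offset 2 and occupies 2 bytes.
Bytes at offsets 2..3: 66 77.
Big-endian stores the most-significant byte at the lowest address.
The bytes are already most-significant first: 0x6677.
0x6677 = 26231.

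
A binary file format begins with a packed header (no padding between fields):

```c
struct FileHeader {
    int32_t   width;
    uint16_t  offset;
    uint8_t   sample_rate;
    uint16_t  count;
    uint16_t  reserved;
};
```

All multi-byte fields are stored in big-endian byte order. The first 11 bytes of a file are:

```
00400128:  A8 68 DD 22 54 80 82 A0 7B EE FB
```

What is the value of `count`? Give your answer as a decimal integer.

`count` follows `width` (4 B), `offset` (2 B), `sample_rate` (1 B), so it starts at offset 4 + 2 + 1 = 7 and occupies 2 bytes.
Bytes at offsets 7..8: A0 7B.
Big-endian: lowest address holds the most-significant byte.
The bytes are already most-significant first: 0xA07B.
0xA07B = 41083.

41083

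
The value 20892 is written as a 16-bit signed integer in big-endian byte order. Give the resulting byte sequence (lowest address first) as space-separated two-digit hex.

20892 in hexadecimal, padded to 16 bits, is 0x519C.
Split into bytes (most-significant first): 51 9C.
Big-endian: lowest address holds the most-significant byte.
So the memory order matches the most-significant-first order: 51 9C.

51 9C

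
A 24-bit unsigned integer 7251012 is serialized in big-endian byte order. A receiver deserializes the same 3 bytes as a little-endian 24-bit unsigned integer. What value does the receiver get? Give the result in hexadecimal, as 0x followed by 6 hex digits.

7251012 in 24-bit hexadecimal is 0x6EA444.
Stored big-endian, the bytes at ascending addresses are 6E A4 44.
Read back as little-endian, the first byte is least significant, giving 0x44A46E.

0x44A46E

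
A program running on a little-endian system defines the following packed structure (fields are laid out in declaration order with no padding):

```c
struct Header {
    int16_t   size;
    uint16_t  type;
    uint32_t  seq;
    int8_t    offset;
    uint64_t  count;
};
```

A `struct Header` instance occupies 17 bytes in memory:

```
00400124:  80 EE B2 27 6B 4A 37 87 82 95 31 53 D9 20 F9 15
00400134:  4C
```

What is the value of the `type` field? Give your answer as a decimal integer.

10162

`type` follows `size` (2 bytes), so it starts at byte offset 2 and occupies 2 bytes.
Bytes at offsets 2..3: B2 27.
Little-endian stores the least-significant byte at the lowest address.
Reassemble most-significant byte first: 27 B2 → 0x27B2.
0x27B2 = 10162.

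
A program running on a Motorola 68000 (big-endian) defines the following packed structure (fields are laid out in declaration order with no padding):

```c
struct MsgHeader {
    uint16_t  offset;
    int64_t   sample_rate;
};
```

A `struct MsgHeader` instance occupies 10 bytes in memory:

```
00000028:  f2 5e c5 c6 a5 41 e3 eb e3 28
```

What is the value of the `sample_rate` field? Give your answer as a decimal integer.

`sample_rate` follows `offset` (2 bytes), so it starts at byte offset 2 and occupies 8 bytes.
Bytes at offsets 2..9: C5 C6 A5 41 E3 EB E3 28.
Big-endian: lowest address holds the most-significant byte.
The bytes are already most-significant first: 0xC5C6A541E3EBE328.
Top bit is set, so as a signed 64-bit value this is 0xC5C6A541E3EBE328 − 2^64 = -4195484300433693912.

-4195484300433693912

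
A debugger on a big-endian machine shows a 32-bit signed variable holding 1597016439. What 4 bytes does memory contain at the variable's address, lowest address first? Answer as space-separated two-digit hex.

5F 30 89 77

1597016439 in hexadecimal, padded to 32 bits, is 0x5F308977.
Split into bytes (most-significant first): 5F 30 89 77.
In big-endian order the high byte comes first in memory.
So the memory order matches the most-significant-first order: 5F 30 89 77.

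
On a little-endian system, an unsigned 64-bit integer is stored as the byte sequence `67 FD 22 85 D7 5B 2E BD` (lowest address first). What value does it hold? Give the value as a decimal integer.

13631934103306829159

Little-endian: lowest address holds the least-significant byte.
Reassemble most-significant byte first: BD 2E 5B D7 85 22 FD 67 → 0xBD2E5BD78522FD67.
0xBD2E5BD78522FD67 = 13631934103306829159.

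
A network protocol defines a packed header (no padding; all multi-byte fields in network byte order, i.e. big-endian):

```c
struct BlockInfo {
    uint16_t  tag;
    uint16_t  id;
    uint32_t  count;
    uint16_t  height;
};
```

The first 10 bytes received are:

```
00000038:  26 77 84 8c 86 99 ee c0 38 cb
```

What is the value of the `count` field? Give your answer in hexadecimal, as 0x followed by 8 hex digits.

0x8699EEC0

`count` follows `tag` (2 B), `id` (2 B), so it starts at offset 2 + 2 = 4 and occupies 4 bytes.
Bytes at offsets 4..7: 86 99 EE C0.
Big-endian: lowest address holds the most-significant byte.
The bytes are already most-significant first: 0x8699EEC0.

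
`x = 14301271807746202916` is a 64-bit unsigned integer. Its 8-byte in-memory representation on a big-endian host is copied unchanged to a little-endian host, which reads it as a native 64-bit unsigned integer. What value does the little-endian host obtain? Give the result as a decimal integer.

14301271807746202916 in 64-bit hexadecimal is 0xC67852F011055D24.
Stored big-endian, the bytes at ascending addresses are C6 78 52 F0 11 05 5D 24.
Read back as little-endian, the first byte is least significant, giving 0x245D0511F05278C6.
0x245D0511F05278C6 = 2620256132804016326.

2620256132804016326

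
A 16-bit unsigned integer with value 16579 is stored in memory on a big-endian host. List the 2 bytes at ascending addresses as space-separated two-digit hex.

40 C3

16579 in hexadecimal, padded to 16 bits, is 0x40C3.
Split into bytes (most-significant first): 40 C3.
In big-endian order the high byte comes first in memory.
So the memory order matches the most-significant-first order: 40 C3.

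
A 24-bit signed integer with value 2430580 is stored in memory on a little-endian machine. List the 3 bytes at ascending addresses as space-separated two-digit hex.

2430580 in hexadecimal, padded to 24 bits, is 0x251674.
Split into bytes (most-significant first): 25 16 74.
In little-endian order the low byte comes first in memory.
So at ascending addresses the bytes are 74 16 25.

74 16 25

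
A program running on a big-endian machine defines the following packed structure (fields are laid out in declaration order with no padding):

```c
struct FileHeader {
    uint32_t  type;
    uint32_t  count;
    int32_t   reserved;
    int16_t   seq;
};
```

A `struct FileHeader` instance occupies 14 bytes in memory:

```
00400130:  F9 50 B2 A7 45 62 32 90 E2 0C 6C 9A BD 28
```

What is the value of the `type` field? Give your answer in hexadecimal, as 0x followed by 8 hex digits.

`type` is the first field, at byte offset 0, occupying 4 bytes.
Bytes at offsets 0..3: F9 50 B2 A7.
Big-endian stores the most-significant byte at the lowest address.
The bytes are already most-significant first: 0xF950B2A7.

0xF950B2A7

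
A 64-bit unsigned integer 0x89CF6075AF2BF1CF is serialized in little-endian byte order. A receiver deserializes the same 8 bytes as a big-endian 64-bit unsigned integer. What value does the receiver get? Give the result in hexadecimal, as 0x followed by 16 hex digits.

Stored little-endian, the bytes at ascending addresses are CF F1 2B AF 75 60 CF 89.
Read back as big-endian, the last byte is least significant, giving 0xCFF12BAF7560CF89.

0xCFF12BAF7560CF89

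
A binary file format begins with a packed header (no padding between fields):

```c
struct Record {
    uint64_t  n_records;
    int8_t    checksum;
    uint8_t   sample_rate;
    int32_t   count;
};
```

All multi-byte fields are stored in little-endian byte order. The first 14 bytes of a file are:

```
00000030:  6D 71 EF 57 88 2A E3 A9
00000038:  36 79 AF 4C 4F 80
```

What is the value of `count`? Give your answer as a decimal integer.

`count` follows `n_records` (8 B), `checksum` (1 B), `sample_rate` (1 B), so it starts at offset 8 + 1 + 1 = 10 and occupies 4 bytes.
Bytes at offsets 10..13: AF 4C 4F 80.
In little-endian order the low byte comes first in memory.
Reassemble most-significant byte first: 80 4F 4C AF → 0x804F4CAF.
Top bit is set, so as a signed 32-bit value this is 0x804F4CAF − 2^32 = -2142286673.

-2142286673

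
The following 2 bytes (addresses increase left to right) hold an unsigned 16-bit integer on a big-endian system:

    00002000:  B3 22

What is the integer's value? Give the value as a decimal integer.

45858

Big-endian: lowest address holds the most-significant byte.
The bytes are already most-significant first: 0xB322.
0xB322 = 45858.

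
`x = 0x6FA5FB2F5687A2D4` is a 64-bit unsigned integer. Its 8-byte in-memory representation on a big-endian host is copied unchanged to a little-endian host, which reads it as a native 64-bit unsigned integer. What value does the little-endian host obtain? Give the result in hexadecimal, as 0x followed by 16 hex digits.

0xD4A287562FFBA56F

Stored big-endian, the bytes at ascending addresses are 6F A5 FB 2F 56 87 A2 D4.
Read back as little-endian, the first byte is least significant, giving 0xD4A287562FFBA56F.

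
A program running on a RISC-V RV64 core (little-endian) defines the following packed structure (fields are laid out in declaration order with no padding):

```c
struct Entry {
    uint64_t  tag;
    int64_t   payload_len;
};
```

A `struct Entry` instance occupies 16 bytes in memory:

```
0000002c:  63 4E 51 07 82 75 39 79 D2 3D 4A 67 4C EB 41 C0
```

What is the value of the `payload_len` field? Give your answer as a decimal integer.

-4593131431558234670

`payload_len` follows `tag` (8 bytes), so it starts at byte offset 8 and occupies 8 bytes.
Bytes at offsets 8..15: D2 3D 4A 67 4C EB 41 C0.
In little-endian order the low byte comes first in memory.
Reassemble most-significant byte first: C0 41 EB 4C 67 4A 3D D2 → 0xC041EB4C674A3DD2.
Top bit is set, so as a signed 64-bit value this is 0xC041EB4C674A3DD2 − 2^64 = -4593131431558234670.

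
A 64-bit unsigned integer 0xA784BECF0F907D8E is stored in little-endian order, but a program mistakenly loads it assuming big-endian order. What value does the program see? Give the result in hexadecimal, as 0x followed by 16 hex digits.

0x8E7D900FCFBE84A7

Stored little-endian, the bytes at ascending addresses are 8E 7D 90 0F CF BE 84 A7.
Read back as big-endian, the last byte is least significant, giving 0x8E7D900FCFBE84A7.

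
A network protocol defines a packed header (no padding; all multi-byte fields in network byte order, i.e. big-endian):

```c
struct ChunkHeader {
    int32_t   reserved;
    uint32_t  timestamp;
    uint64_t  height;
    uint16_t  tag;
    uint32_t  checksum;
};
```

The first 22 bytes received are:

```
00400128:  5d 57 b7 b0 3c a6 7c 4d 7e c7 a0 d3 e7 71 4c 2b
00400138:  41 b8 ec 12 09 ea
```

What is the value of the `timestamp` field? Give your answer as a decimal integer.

`timestamp` follows `reserved` (4 bytes), so it starts at byte offset 4 and occupies 4 bytes.
Bytes at offsets 4..7: 3C A6 7C 4D.
In big-endian order the high byte comes first in memory.
The bytes are already most-significant first: 0x3CA67C4D.
0x3CA67C4D = 1017543757.

1017543757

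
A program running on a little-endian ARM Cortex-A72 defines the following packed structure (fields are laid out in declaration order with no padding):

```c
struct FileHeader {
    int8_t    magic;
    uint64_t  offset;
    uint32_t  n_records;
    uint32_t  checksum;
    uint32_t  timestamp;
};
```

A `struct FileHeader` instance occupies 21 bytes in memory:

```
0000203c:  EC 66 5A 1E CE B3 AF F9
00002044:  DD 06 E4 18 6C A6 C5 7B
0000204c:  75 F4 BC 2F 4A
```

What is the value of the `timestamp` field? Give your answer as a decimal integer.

`timestamp` follows `magic` (1 B), `offset` (8 B), `n_records` (4 B), `checksum` (4 B), so it starts at offset 1 + 8 + 4 + 4 = 17 and occupies 4 bytes.
Bytes at offsets 17..20: F4 BC 2F 4A.
Little-endian: lowest address holds the least-significant byte.
Reassemble most-significant byte first: 4A 2F BC F4 → 0x4A2FBCF4.
0x4A2FBCF4 = 1244642548.

1244642548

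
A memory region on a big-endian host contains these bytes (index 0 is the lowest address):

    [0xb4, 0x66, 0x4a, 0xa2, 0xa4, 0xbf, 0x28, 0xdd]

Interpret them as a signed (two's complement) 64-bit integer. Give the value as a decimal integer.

-5447584636848887587

Big-endian stores the most-significant byte at the lowest address.
The bytes are already most-significant first: 0xB4664AA2A4BF28DD.
Top bit is set, so as a signed 64-bit value this is 0xB4664AA2A4BF28DD − 2^64 = -5447584636848887587.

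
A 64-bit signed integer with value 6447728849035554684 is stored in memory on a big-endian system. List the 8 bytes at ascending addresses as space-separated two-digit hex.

59 7A EF 3A 06 CD 6F 7C

6447728849035554684 in hexadecimal, padded to 64 bits, is 0x597AEF3A06CD6F7C.
Split into bytes (most-significant first): 59 7A EF 3A 06 CD 6F 7C.
Big-endian: lowest address holds the most-significant byte.
So the memory order matches the most-significant-first order: 59 7A EF 3A 06 CD 6F 7C.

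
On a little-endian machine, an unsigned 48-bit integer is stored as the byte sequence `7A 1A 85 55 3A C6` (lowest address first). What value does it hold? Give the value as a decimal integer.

217953845189242

Little-endian stores the least-significant byte at the lowest address.
Reassemble most-significant byte first: C6 3A 55 85 1A 7A → 0xC63A55851A7A.
0xC63A55851A7A = 217953845189242.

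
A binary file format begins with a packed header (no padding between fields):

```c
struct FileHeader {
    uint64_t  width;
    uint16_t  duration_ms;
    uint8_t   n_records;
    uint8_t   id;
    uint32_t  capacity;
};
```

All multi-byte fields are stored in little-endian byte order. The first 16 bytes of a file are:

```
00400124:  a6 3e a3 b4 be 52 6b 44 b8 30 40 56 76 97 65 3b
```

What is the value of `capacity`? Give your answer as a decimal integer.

996513654

`capacity` follows `width` (8 B), `duration_ms` (2 B), `n_records` (1 B), `id` (1 B), so it starts at offset 8 + 2 + 1 + 1 = 12 and occupies 4 bytes.
Bytes at offsets 12..15: 76 97 65 3B.
Little-endian stores the least-significant byte at the lowest address.
Reassemble most-significant byte first: 3B 65 97 76 → 0x3B659776.
0x3B659776 = 996513654.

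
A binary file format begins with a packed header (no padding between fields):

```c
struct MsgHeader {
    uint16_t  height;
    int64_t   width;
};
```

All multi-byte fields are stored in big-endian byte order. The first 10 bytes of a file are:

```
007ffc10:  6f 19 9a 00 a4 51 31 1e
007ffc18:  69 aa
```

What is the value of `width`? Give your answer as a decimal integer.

`width` follows `height` (2 bytes), so it starts at byte offset 2 and occupies 8 bytes.
Bytes at offsets 2..9: 9A 00 A4 51 31 1E 69 AA.
In big-endian order the high byte comes first in memory.
The bytes are already most-significant first: 0x9A00A451311E69AA.
Top bit is set, so as a signed 64-bit value this is 0x9A00A451311E69AA − 2^64 = -7349693923245266518.

-7349693923245266518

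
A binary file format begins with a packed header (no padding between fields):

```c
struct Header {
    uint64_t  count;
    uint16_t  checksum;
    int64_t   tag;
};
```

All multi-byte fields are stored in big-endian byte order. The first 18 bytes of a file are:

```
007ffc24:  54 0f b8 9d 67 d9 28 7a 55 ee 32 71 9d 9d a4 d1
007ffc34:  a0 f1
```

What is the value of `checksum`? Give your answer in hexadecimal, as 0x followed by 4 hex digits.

`checksum` follows `count` (8 bytes), so it starts at byte offset 8 and occupies 2 bytes.
Bytes at offsets 8..9: 55 EE.
Big-endian stores the most-significant byte at the lowest address.
The bytes are already most-significant first: 0x55EE.

0x55EE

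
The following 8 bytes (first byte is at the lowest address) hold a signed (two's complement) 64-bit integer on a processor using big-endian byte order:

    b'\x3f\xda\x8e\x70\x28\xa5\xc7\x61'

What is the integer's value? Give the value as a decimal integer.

In big-endian order the high byte comes first in memory.
The bytes are already most-significant first: 0x3FDA8E7028A5C761.
0x3FDA8E7028A5C761 = 4601146581681817441.

4601146581681817441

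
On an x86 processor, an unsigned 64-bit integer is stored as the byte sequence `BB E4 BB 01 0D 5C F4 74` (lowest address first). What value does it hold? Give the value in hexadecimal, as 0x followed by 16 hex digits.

0x74F45C0D01BBE4BB

In little-endian order the low byte comes first in memory.
Reassemble most-significant byte first: 74 F4 5C 0D 01 BB E4 BB → 0x74F45C0D01BBE4BB.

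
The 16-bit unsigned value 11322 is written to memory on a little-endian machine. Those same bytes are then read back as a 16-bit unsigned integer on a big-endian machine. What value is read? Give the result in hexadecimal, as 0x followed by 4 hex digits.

11322 in 16-bit hexadecimal is 0x2C3A.
Stored little-endian, the bytes at ascending addresses are 3A 2C.
Read back as big-endian, the last byte is least significant, giving 0x3A2C.

0x3A2C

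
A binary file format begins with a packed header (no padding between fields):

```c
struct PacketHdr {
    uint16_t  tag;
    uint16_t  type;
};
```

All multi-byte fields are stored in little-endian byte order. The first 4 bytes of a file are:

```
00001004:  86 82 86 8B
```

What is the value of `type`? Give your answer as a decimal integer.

35718

`type` follows `tag` (2 bytes), so it starts at byte offset 2 and occupies 2 bytes.
Bytes at offsets 2..3: 86 8B.
In little-endian order the low byte comes first in memory.
Reassemble most-significant byte first: 8B 86 → 0x8B86.
0x8B86 = 35718.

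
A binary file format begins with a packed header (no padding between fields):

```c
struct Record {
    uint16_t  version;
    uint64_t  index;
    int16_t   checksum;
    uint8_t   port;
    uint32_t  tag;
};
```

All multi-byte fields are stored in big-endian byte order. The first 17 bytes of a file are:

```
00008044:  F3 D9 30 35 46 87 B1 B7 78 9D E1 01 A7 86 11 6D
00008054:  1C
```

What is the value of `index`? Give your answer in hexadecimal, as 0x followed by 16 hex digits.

`index` follows `version` (2 bytes), so it starts at byte offset 2 and occupies 8 bytes.
Bytes at offsets 2..9: 30 35 46 87 B1 B7 78 9D.
In big-endian order the high byte comes first in memory.
The bytes are already most-significant first: 0x30354687B1B7789D.

0x30354687B1B7789D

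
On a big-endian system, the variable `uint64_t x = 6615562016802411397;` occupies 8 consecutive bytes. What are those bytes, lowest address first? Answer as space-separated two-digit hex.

5B CF 32 9A 81 13 13 85

6615562016802411397 in hexadecimal, padded to 64 bits, is 0x5BCF329A81131385.
Split into bytes (most-significant first): 5B CF 32 9A 81 13 13 85.
Big-endian stores the most-significant byte at the lowest address.
So the memory order matches the most-significant-first order: 5B CF 32 9A 81 13 13 85.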